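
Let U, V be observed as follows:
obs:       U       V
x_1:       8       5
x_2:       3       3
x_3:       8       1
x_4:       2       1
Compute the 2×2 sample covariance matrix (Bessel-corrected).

Step 1 — column means:
  mean(U) = (8 + 3 + 8 + 2) / 4 = 21/4 = 5.25
  mean(V) = (5 + 3 + 1 + 1) / 4 = 10/4 = 2.5

Step 2 — sample covariance S[i,j] = (1/(n-1)) · Σ_k (x_{k,i} - mean_i) · (x_{k,j} - mean_j), with n-1 = 3.
  S[U,U] = ((2.75)·(2.75) + (-2.25)·(-2.25) + (2.75)·(2.75) + (-3.25)·(-3.25)) / 3 = 30.75/3 = 10.25
  S[U,V] = ((2.75)·(2.5) + (-2.25)·(0.5) + (2.75)·(-1.5) + (-3.25)·(-1.5)) / 3 = 6.5/3 = 2.1667
  S[V,V] = ((2.5)·(2.5) + (0.5)·(0.5) + (-1.5)·(-1.5) + (-1.5)·(-1.5)) / 3 = 11/3 = 3.6667

S is symmetric (S[j,i] = S[i,j]). Assembling:

S = [[10.25, 2.1667],
 [2.1667, 3.6667]]


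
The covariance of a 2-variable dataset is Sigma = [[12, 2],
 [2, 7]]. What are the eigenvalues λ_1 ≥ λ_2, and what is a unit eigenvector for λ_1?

Step 1 — characteristic polynomial of 2×2 Sigma:
  det(Sigma - λI) = λ² - trace · λ + det = 0.
  trace = 12 + 7 = 19, det = 12·7 - (2)² = 80.
Step 2 — discriminant:
  Δ = trace² - 4·det = 361 - 320 = 41.
Step 3 — eigenvalues:
  λ = (trace ± √Δ)/2 = (19 ± 6.4031)/2,
  λ_1 = 12.7016,  λ_2 = 6.2984.

Step 4 — unit eigenvector for λ_1: solve (Sigma - λ_1 I)v = 0. First row:
  (12 - 12.7016)·v_x + (2)·v_y = 0, i.e. (-0.7016)·v_x + (2)·v_y = 0,
  so v ∝ (b, λ_1 - a) = (2, 0.7016) = u.
  ||u|| = √((2)² + (0.7016)²) = √(4.4922) ≈ 2.1195,
  v_1 = u/||u|| ≈ (0.9436, 0.331) (||v_1|| = 1).

λ_1 = 12.7016,  λ_2 = 6.2984;  v_1 ≈ (0.9436, 0.331)


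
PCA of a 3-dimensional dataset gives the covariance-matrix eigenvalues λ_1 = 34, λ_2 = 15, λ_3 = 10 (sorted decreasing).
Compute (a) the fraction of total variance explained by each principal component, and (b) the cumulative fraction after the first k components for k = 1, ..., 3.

Step 1 — total variance = trace(Sigma) = Σ λ_i = 34 + 15 + 10 = 59.

Step 2 — fraction explained by component i = λ_i / Σ λ:
  PC1: 34/59 = 0.5763
  PC2: 15/59 = 0.2542
  PC3: 10/59 = 0.1695

Step 3 — cumulative fraction after k components = (λ_1 + ... + λ_k) / Σ λ:
  k = 1: 34/59 = 0.5763
  k = 2: (34 + 15)/59 = 49/59 = 0.8305
  k = 3: (34 + 15 + 10)/59 = 59/59 = 1

Summary (fraction, with percent):

explained: PC1 0.5763 (57.63%), PC2 0.2542 (25.42%), PC3 0.1695 (16.95%);  cumulative: 0.5763, 0.8305, 1


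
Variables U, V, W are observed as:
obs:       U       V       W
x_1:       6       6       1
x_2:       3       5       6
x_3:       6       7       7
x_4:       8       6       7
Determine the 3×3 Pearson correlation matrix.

Step 1 — column means:
  mean(U) = (6 + 3 + 6 + 8) / 4 = 23/4 = 5.75
  mean(V) = (6 + 5 + 7 + 6) / 4 = 24/4 = 6
  mean(W) = (1 + 6 + 7 + 7) / 4 = 21/4 = 5.25

Step 2 — sample variances and covariances s[i,j] = (1/(n-1)) · Σ_k (x_{k,i} - mean_i) · (x_{k,j} - mean_j), with n-1 = 3:
  s[U,U] = ((0.25)·(0.25) + (-2.75)·(-2.75) + (0.25)·(0.25) + (2.25)·(2.25)) / 3 = 12.75/3 = 4.25
  s[U,V] = ((0.25)·(0) + (-2.75)·(-1) + (0.25)·(1) + (2.25)·(0)) / 3 = 3/3 = 1
  s[U,W] = ((0.25)·(-4.25) + (-2.75)·(0.75) + (0.25)·(1.75) + (2.25)·(1.75)) / 3 = 1.25/3 = 0.4167
  s[V,V] = ((0)·(0) + (-1)·(-1) + (1)·(1) + (0)·(0)) / 3 = 2/3 = 0.6667
  s[V,W] = ((0)·(-4.25) + (-1)·(0.75) + (1)·(1.75) + (0)·(1.75)) / 3 = 1/3 = 0.3333
  s[W,W] = ((-4.25)·(-4.25) + (0.75)·(0.75) + (1.75)·(1.75) + (1.75)·(1.75)) / 3 = 24.75/3 = 8.25
  Sample standard deviations s_i = √(s[i,i]):
  s(U) = √(4.25) = 2.0616
  s(V) = √(0.6667) = 0.8165
  s(W) = √(8.25) = 2.8723

Step 3 — r_{ij} = s_{ij} / (s_i · s_j):
  r[U,U] = 1 (diagonal).
  r[U,V] = 1 / (2.0616 · 0.8165) = 1 / 1.6833 = 0.5941
  r[U,W] = 0.4167 / (2.0616 · 2.8723) = 0.4167 / 5.9214 = 0.0704
  r[V,V] = 1 (diagonal).
  r[V,W] = 0.3333 / (0.8165 · 2.8723) = 0.3333 / 2.3452 = 0.1421
  r[W,W] = 1 (diagonal).

R is symmetric with unit diagonal. Assembling:

R = [[1, 0.5941, 0.0704],
 [0.5941, 1, 0.1421],
 [0.0704, 0.1421, 1]]


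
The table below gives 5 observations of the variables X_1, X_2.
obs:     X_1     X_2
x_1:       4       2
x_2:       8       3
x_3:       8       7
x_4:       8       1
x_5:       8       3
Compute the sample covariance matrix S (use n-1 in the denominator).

Step 1 — column means:
  mean(X_1) = (4 + 8 + 8 + 8 + 8) / 5 = 36/5 = 7.2
  mean(X_2) = (2 + 3 + 7 + 1 + 3) / 5 = 16/5 = 3.2

Step 2 — sample covariance S[i,j] = (1/(n-1)) · Σ_k (x_{k,i} - mean_i) · (x_{k,j} - mean_j), with n-1 = 4.
  S[X_1,X_1] = ((-3.2)·(-3.2) + (0.8)·(0.8) + (0.8)·(0.8) + (0.8)·(0.8) + (0.8)·(0.8)) / 4 = 12.8/4 = 3.2
  S[X_1,X_2] = ((-3.2)·(-1.2) + (0.8)·(-0.2) + (0.8)·(3.8) + (0.8)·(-2.2) + (0.8)·(-0.2)) / 4 = 4.8/4 = 1.2
  S[X_2,X_2] = ((-1.2)·(-1.2) + (-0.2)·(-0.2) + (3.8)·(3.8) + (-2.2)·(-2.2) + (-0.2)·(-0.2)) / 4 = 20.8/4 = 5.2

S is symmetric (S[j,i] = S[i,j]). Assembling:

S = [[3.2, 1.2],
 [1.2, 5.2]]


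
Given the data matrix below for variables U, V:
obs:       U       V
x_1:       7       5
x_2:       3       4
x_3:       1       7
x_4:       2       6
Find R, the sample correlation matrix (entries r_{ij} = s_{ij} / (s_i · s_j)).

Step 1 — column means:
  mean(U) = (7 + 3 + 1 + 2) / 4 = 13/4 = 3.25
  mean(V) = (5 + 4 + 7 + 6) / 4 = 22/4 = 5.5

Step 2 — sample variances and covariances s[i,j] = (1/(n-1)) · Σ_k (x_{k,i} - mean_i) · (x_{k,j} - mean_j), with n-1 = 3:
  s[U,U] = ((3.75)·(3.75) + (-0.25)·(-0.25) + (-2.25)·(-2.25) + (-1.25)·(-1.25)) / 3 = 20.75/3 = 6.9167
  s[U,V] = ((3.75)·(-0.5) + (-0.25)·(-1.5) + (-2.25)·(1.5) + (-1.25)·(0.5)) / 3 = -5.5/3 = -1.8333
  s[V,V] = ((-0.5)·(-0.5) + (-1.5)·(-1.5) + (1.5)·(1.5) + (0.5)·(0.5)) / 3 = 5/3 = 1.6667
  Sample standard deviations s_i = √(s[i,i]):
  s(U) = √(6.9167) = 2.63
  s(V) = √(1.6667) = 1.291

Step 3 — r_{ij} = s_{ij} / (s_i · s_j):
  r[U,U] = 1 (diagonal).
  r[U,V] = -1.8333 / (2.63 · 1.291) = -1.8333 / 3.3953 = -0.54
  r[V,V] = 1 (diagonal).

R is symmetric with unit diagonal. Assembling:

R = [[1, -0.54],
 [-0.54, 1]]


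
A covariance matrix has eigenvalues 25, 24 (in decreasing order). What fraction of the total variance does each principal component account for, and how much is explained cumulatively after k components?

Step 1 — total variance = trace(Sigma) = Σ λ_i = 25 + 24 = 49.

Step 2 — fraction explained by component i = λ_i / Σ λ:
  PC1: 25/49 = 0.5102
  PC2: 24/49 = 0.4898

Step 3 — cumulative fraction after k components = (λ_1 + ... + λ_k) / Σ λ:
  k = 1: 25/49 = 0.5102
  k = 2: (25 + 24)/49 = 49/49 = 1

Summary (fraction, with percent):

explained: PC1 0.5102 (51.02%), PC2 0.4898 (48.98%);  cumulative: 0.5102, 1


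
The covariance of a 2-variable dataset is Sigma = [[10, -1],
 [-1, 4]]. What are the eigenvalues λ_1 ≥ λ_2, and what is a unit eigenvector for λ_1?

Step 1 — characteristic polynomial of 2×2 Sigma:
  det(Sigma - λI) = λ² - trace · λ + det = 0.
  trace = 10 + 4 = 14, det = 10·4 - (-1)² = 39.
Step 2 — discriminant:
  Δ = trace² - 4·det = 196 - 156 = 40.
Step 3 — eigenvalues:
  λ = (trace ± √Δ)/2 = (14 ± 6.3246)/2,
  λ_1 = 10.1623,  λ_2 = 3.8377.

Step 4 — unit eigenvector for λ_1: solve (Sigma - λ_1 I)v = 0. First row:
  (10 - 10.1623)·v_x + (-1)·v_y = 0, i.e. (-0.1623)·v_x + (-1)·v_y = 0,
  so v ∝ (b, λ_1 - a) = (-1, 0.1623); multiply by -1 so the first entry is positive: u = (1, -0.1623).
  ||u|| = √((1)² + (-0.1623)²) = √(1.0263) ≈ 1.0131,
  v_1 = u/||u|| ≈ (0.9871, -0.1602) (||v_1|| = 1).

λ_1 = 10.1623,  λ_2 = 3.8377;  v_1 ≈ (0.9871, -0.1602)


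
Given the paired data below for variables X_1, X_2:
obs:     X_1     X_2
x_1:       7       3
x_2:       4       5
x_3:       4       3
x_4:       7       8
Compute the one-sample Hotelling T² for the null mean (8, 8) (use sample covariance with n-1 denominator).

Step 1 — sample mean vector:
  mean(X_1) = (7 + 4 + 4 + 7) / 4 = 22/4 = 5.5
  mean(X_2) = (3 + 5 + 3 + 8) / 4 = 19/4 = 4.75
  x̄ = (5.5, 4.75),  deviation x̄ - mu_0 = (5.5, 4.75) - (8, 8) = (-2.5, -3.25).

Step 2 — sample covariance matrix, S[i,j] = (1/(n-1)) · Σ_k (x_{k,i} - mean_i) · (x_{k,j} - mean_j), divisor n-1 = 3:
  S[X_1,X_1] = ((1.5)·(1.5) + (-1.5)·(-1.5) + (-1.5)·(-1.5) + (1.5)·(1.5)) / 3 = 9/3 = 3
  S[X_1,X_2] = ((1.5)·(-1.75) + (-1.5)·(0.25) + (-1.5)·(-1.75) + (1.5)·(3.25)) / 3 = 4.5/3 = 1.5
  S[X_2,X_2] = ((-1.75)·(-1.75) + (0.25)·(0.25) + (-1.75)·(-1.75) + (3.25)·(3.25)) / 3 = 16.75/3 = 5.5833
  S = [[3, 1.5],
 [1.5, 5.5833]].

Step 3 — invert S. det(S) = 3·5.5833 - (1.5)² = 14.5.
  S^{-1} = (1/det) · [[d, -b], [-b, a]] = [[0.3851, -0.1034],
 [-0.1034, 0.2069]].

Step 4 — quadratic form (x̄ - mu_0)^T · S^{-1} · (x̄ - mu_0):
  S^{-1} · (x̄ - mu_0) = (-0.6264, -0.4138),
  (x̄ - mu_0)^T · [...] = (-2.5)·(-0.6264) + (-3.25)·(-0.4138) = 2.9109.

Step 5 — scale by n: T² = 4 · 2.9109 = 11.6437.

T² ≈ 11.6437


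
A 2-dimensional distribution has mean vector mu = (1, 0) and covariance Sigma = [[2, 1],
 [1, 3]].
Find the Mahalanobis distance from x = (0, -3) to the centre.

Step 1 — centre the observation: (x - mu) = (-1, -3).

Step 2 — invert Sigma. det(Sigma) = 2·3 - (1)² = 5.
  Sigma^{-1} = (1/det) · [[d, -b], [-b, a]] = [[0.6, -0.2],
 [-0.2, 0.4]].

Step 3 — form the quadratic (x - mu)^T · Sigma^{-1} · (x - mu):
  Sigma^{-1} · (x - mu) = (0, -1).
  (x - mu)^T · [Sigma^{-1} · (x - mu)] = (-1)·(0) + (-3)·(-1) = 3.

Step 4 — take square root: d = √(3) ≈ 1.7321.

d(x, mu) = √(3) ≈ 1.7321


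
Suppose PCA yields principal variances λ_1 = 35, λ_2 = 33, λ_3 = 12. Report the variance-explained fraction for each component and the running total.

Step 1 — total variance = trace(Sigma) = Σ λ_i = 35 + 33 + 12 = 80.

Step 2 — fraction explained by component i = λ_i / Σ λ:
  PC1: 35/80 = 0.4375
  PC2: 33/80 = 0.4125
  PC3: 12/80 = 0.15

Step 3 — cumulative fraction after k components = (λ_1 + ... + λ_k) / Σ λ:
  k = 1: 35/80 = 0.4375
  k = 2: (35 + 33)/80 = 68/80 = 0.85
  k = 3: (35 + 33 + 12)/80 = 80/80 = 1

Summary (fraction, with percent):

explained: PC1 0.4375 (43.75%), PC2 0.4125 (41.25%), PC3 0.15 (15%);  cumulative: 0.4375, 0.85, 1


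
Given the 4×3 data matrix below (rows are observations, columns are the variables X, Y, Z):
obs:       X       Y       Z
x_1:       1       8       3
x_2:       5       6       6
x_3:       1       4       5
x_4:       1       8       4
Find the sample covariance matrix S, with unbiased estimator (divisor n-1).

Step 1 — column means:
  mean(X) = (1 + 5 + 1 + 1) / 4 = 8/4 = 2
  mean(Y) = (8 + 6 + 4 + 8) / 4 = 26/4 = 6.5
  mean(Z) = (3 + 6 + 5 + 4) / 4 = 18/4 = 4.5

Step 2 — sample covariance S[i,j] = (1/(n-1)) · Σ_k (x_{k,i} - mean_i) · (x_{k,j} - mean_j), with n-1 = 3.
  S[X,X] = ((-1)·(-1) + (3)·(3) + (-1)·(-1) + (-1)·(-1)) / 3 = 12/3 = 4
  S[X,Y] = ((-1)·(1.5) + (3)·(-0.5) + (-1)·(-2.5) + (-1)·(1.5)) / 3 = -2/3 = -0.6667
  S[X,Z] = ((-1)·(-1.5) + (3)·(1.5) + (-1)·(0.5) + (-1)·(-0.5)) / 3 = 6/3 = 2
  S[Y,Y] = ((1.5)·(1.5) + (-0.5)·(-0.5) + (-2.5)·(-2.5) + (1.5)·(1.5)) / 3 = 11/3 = 3.6667
  S[Y,Z] = ((1.5)·(-1.5) + (-0.5)·(1.5) + (-2.5)·(0.5) + (1.5)·(-0.5)) / 3 = -5/3 = -1.6667
  S[Z,Z] = ((-1.5)·(-1.5) + (1.5)·(1.5) + (0.5)·(0.5) + (-0.5)·(-0.5)) / 3 = 5/3 = 1.6667

S is symmetric (S[j,i] = S[i,j]). Assembling:

S = [[4, -0.6667, 2],
 [-0.6667, 3.6667, -1.6667],
 [2, -1.6667, 1.6667]]


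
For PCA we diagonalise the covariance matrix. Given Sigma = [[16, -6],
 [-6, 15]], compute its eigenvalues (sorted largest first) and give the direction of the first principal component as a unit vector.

Step 1 — characteristic polynomial of 2×2 Sigma:
  det(Sigma - λI) = λ² - trace · λ + det = 0.
  trace = 16 + 15 = 31, det = 16·15 - (-6)² = 204.
Step 2 — discriminant:
  Δ = trace² - 4·det = 961 - 816 = 145.
Step 3 — eigenvalues:
  λ = (trace ± √Δ)/2 = (31 ± 12.0416)/2,
  λ_1 = 21.5208,  λ_2 = 9.4792.

Step 4 — unit eigenvector for λ_1: solve (Sigma - λ_1 I)v = 0. First row:
  (16 - 21.5208)·v_x + (-6)·v_y = 0, i.e. (-5.5208)·v_x + (-6)·v_y = 0,
  so v ∝ (b, λ_1 - a) = (-6, 5.5208); multiply by -1 so the first entry is positive: u = (6, -5.5208).
  ||u|| = √((6)² + (-5.5208)²) = √(66.4792) ≈ 8.1535,
  v_1 = u/||u|| ≈ (0.7359, -0.6771) (||v_1|| = 1).

λ_1 = 21.5208,  λ_2 = 9.4792;  v_1 ≈ (0.7359, -0.6771)


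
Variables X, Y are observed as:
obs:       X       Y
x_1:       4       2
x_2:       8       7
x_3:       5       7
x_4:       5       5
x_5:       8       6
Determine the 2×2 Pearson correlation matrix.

Step 1 — column means:
  mean(X) = (4 + 8 + 5 + 5 + 8) / 5 = 30/5 = 6
  mean(Y) = (2 + 7 + 7 + 5 + 6) / 5 = 27/5 = 5.4

Step 2 — sample variances and covariances s[i,j] = (1/(n-1)) · Σ_k (x_{k,i} - mean_i) · (x_{k,j} - mean_j), with n-1 = 4:
  s[X,X] = ((-2)·(-2) + (2)·(2) + (-1)·(-1) + (-1)·(-1) + (2)·(2)) / 4 = 14/4 = 3.5
  s[X,Y] = ((-2)·(-3.4) + (2)·(1.6) + (-1)·(1.6) + (-1)·(-0.4) + (2)·(0.6)) / 4 = 10/4 = 2.5
  s[Y,Y] = ((-3.4)·(-3.4) + (1.6)·(1.6) + (1.6)·(1.6) + (-0.4)·(-0.4) + (0.6)·(0.6)) / 4 = 17.2/4 = 4.3
  Sample standard deviations s_i = √(s[i,i]):
  s(X) = √(3.5) = 1.8708
  s(Y) = √(4.3) = 2.0736

Step 3 — r_{ij} = s_{ij} / (s_i · s_j):
  r[X,X] = 1 (diagonal).
  r[X,Y] = 2.5 / (1.8708 · 2.0736) = 2.5 / 3.8794 = 0.6444
  r[Y,Y] = 1 (diagonal).

R is symmetric with unit diagonal. Assembling:

R = [[1, 0.6444],
 [0.6444, 1]]


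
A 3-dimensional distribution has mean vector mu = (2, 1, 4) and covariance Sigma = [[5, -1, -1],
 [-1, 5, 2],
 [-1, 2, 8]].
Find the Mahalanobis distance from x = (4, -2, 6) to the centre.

Step 1 — centre the observation: (x - mu) = (2, -3, 2).

Step 2 — invert Sigma (cofactor / det for 3×3, or solve directly):
  Sigma^{-1} = [[0.2105, 0.0351, 0.0175],
 [0.0351, 0.2281, -0.0526],
 [0.0175, -0.0526, 0.1404]].

Step 3 — form the quadratic (x - mu)^T · Sigma^{-1} · (x - mu):
  Sigma^{-1} · (x - mu) = (0.3509, -0.7193, 0.4737).
  (x - mu)^T · [Sigma^{-1} · (x - mu)] = (2)·(0.3509) + (-3)·(-0.7193) + (2)·(0.4737) = 3.807.

Step 4 — take square root: d = √(3.807) ≈ 1.9512.

d(x, mu) = √(3.807) ≈ 1.9512


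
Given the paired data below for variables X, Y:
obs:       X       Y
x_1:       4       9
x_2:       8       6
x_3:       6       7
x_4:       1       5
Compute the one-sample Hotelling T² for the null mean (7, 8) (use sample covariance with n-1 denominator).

Step 1 — sample mean vector:
  mean(X) = (4 + 8 + 6 + 1) / 4 = 19/4 = 4.75
  mean(Y) = (9 + 6 + 7 + 5) / 4 = 27/4 = 6.75
  x̄ = (4.75, 6.75),  deviation x̄ - mu_0 = (4.75, 6.75) - (7, 8) = (-2.25, -1.25).

Step 2 — sample covariance matrix, S[i,j] = (1/(n-1)) · Σ_k (x_{k,i} - mean_i) · (x_{k,j} - mean_j), divisor n-1 = 3:
  S[X,X] = ((-0.75)·(-0.75) + (3.25)·(3.25) + (1.25)·(1.25) + (-3.75)·(-3.75)) / 3 = 26.75/3 = 8.9167
  S[X,Y] = ((-0.75)·(2.25) + (3.25)·(-0.75) + (1.25)·(0.25) + (-3.75)·(-1.75)) / 3 = 2.75/3 = 0.9167
  S[Y,Y] = ((2.25)·(2.25) + (-0.75)·(-0.75) + (0.25)·(0.25) + (-1.75)·(-1.75)) / 3 = 8.75/3 = 2.9167
  S = [[8.9167, 0.9167],
 [0.9167, 2.9167]].

Step 3 — invert S. det(S) = 8.9167·2.9167 - (0.9167)² = 25.1667.
  S^{-1} = (1/det) · [[d, -b], [-b, a]] = [[0.1159, -0.0364],
 [-0.0364, 0.3543]].

Step 4 — quadratic form (x̄ - mu_0)^T · S^{-1} · (x̄ - mu_0):
  S^{-1} · (x̄ - mu_0) = (-0.2152, -0.3609),
  (x̄ - mu_0)^T · [...] = (-2.25)·(-0.2152) + (-1.25)·(-0.3609) = 0.9354.

Step 5 — scale by n: T² = 4 · 0.9354 = 3.7417.

T² ≈ 3.7417


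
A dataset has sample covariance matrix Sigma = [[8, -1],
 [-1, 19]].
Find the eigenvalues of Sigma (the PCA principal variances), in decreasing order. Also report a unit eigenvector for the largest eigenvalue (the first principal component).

Step 1 — characteristic polynomial of 2×2 Sigma:
  det(Sigma - λI) = λ² - trace · λ + det = 0.
  trace = 8 + 19 = 27, det = 8·19 - (-1)² = 151.
Step 2 — discriminant:
  Δ = trace² - 4·det = 729 - 604 = 125.
Step 3 — eigenvalues:
  λ = (trace ± √Δ)/2 = (27 ± 11.1803)/2,
  λ_1 = 19.0902,  λ_2 = 7.9098.

Step 4 — unit eigenvector for λ_1: solve (Sigma - λ_1 I)v = 0. First row:
  (8 - 19.0902)·v_x + (-1)·v_y = 0, i.e. (-11.0902)·v_x + (-1)·v_y = 0,
  so v ∝ (b, λ_1 - a) = (-1, 11.0902); multiply by -1 so the first entry is positive: u = (1, -11.0902).
  ||u|| = √((1)² + (-11.0902)²) = √(123.9919) ≈ 11.1352,
  v_1 = u/||u|| ≈ (0.0898, -0.996) (||v_1|| = 1).

λ_1 = 19.0902,  λ_2 = 7.9098;  v_1 ≈ (0.0898, -0.996)


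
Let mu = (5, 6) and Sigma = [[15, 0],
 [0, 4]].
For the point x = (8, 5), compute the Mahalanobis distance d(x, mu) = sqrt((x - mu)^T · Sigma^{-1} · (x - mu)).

Step 1 — centre the observation: (x - mu) = (3, -1).

Step 2 — invert Sigma. det(Sigma) = 15·4 - (0)² = 60.
  Sigma^{-1} = (1/det) · [[d, -b], [-b, a]] = [[0.0667, 0],
 [0, 0.25]].

Step 3 — form the quadratic (x - mu)^T · Sigma^{-1} · (x - mu):
  Sigma^{-1} · (x - mu) = (0.2, -0.25).
  (x - mu)^T · [Sigma^{-1} · (x - mu)] = (3)·(0.2) + (-1)·(-0.25) = 0.85.

Step 4 — take square root: d = √(0.85) ≈ 0.922.

d(x, mu) = √(0.85) ≈ 0.922


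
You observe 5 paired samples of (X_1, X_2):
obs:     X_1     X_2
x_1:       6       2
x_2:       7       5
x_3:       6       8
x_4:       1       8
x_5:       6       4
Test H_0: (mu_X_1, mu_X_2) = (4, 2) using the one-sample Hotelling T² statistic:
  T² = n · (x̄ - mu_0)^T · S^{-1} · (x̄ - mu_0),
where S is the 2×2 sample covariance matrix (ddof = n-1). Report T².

Step 1 — sample mean vector:
  mean(X_1) = (6 + 7 + 6 + 1 + 6) / 5 = 26/5 = 5.2
  mean(X_2) = (2 + 5 + 8 + 8 + 4) / 5 = 27/5 = 5.4
  x̄ = (5.2, 5.4),  deviation x̄ - mu_0 = (5.2, 5.4) - (4, 2) = (1.2, 3.4).

Step 2 — sample covariance matrix, S[i,j] = (1/(n-1)) · Σ_k (x_{k,i} - mean_i) · (x_{k,j} - mean_j), divisor n-1 = 4:
  S[X_1,X_1] = ((0.8)·(0.8) + (1.8)·(1.8) + (0.8)·(0.8) + (-4.2)·(-4.2) + (0.8)·(0.8)) / 4 = 22.8/4 = 5.7
  S[X_1,X_2] = ((0.8)·(-3.4) + (1.8)·(-0.4) + (0.8)·(2.6) + (-4.2)·(2.6) + (0.8)·(-1.4)) / 4 = -13.4/4 = -3.35
  S[X_2,X_2] = ((-3.4)·(-3.4) + (-0.4)·(-0.4) + (2.6)·(2.6) + (2.6)·(2.6) + (-1.4)·(-1.4)) / 4 = 27.2/4 = 6.8
  S = [[5.7, -3.35],
 [-3.35, 6.8]].

Step 3 — invert S. det(S) = 5.7·6.8 - (-3.35)² = 27.5375.
  S^{-1} = (1/det) · [[d, -b], [-b, a]] = [[0.2469, 0.1217],
 [0.1217, 0.207]].

Step 4 — quadratic form (x̄ - mu_0)^T · S^{-1} · (x̄ - mu_0):
  S^{-1} · (x̄ - mu_0) = (0.7099, 0.8498),
  (x̄ - mu_0)^T · [...] = (1.2)·(0.7099) + (3.4)·(0.8498) = 3.7411.

Step 5 — scale by n: T² = 5 · 3.7411 = 18.7054.

T² ≈ 18.7054


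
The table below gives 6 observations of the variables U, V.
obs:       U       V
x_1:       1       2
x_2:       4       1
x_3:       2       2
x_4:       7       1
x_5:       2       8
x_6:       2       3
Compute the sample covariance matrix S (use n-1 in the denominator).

Step 1 — column means:
  mean(U) = (1 + 4 + 2 + 7 + 2 + 2) / 6 = 18/6 = 3
  mean(V) = (2 + 1 + 2 + 1 + 8 + 3) / 6 = 17/6 = 2.8333

Step 2 — sample covariance S[i,j] = (1/(n-1)) · Σ_k (x_{k,i} - mean_i) · (x_{k,j} - mean_j), with n-1 = 5.
  S[U,U] = ((-2)·(-2) + (1)·(1) + (-1)·(-1) + (4)·(4) + (-1)·(-1) + (-1)·(-1)) / 5 = 24/5 = 4.8
  S[U,V] = ((-2)·(-0.8333) + (1)·(-1.8333) + (-1)·(-0.8333) + (4)·(-1.8333) + (-1)·(5.1667) + (-1)·(0.1667)) / 5 = -12/5 = -2.4
  S[V,V] = ((-0.8333)·(-0.8333) + (-1.8333)·(-1.8333) + (-0.8333)·(-0.8333) + (-1.8333)·(-1.8333) + (5.1667)·(5.1667) + (0.1667)·(0.1667)) / 5 = 34.8333/5 = 6.9667

S is symmetric (S[j,i] = S[i,j]). Assembling:

S = [[4.8, -2.4],
 [-2.4, 6.9667]]


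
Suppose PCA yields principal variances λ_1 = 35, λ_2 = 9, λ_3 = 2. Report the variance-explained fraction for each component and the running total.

Step 1 — total variance = trace(Sigma) = Σ λ_i = 35 + 9 + 2 = 46.

Step 2 — fraction explained by component i = λ_i / Σ λ:
  PC1: 35/46 = 0.7609
  PC2: 9/46 = 0.1957
  PC3: 2/46 = 0.0435

Step 3 — cumulative fraction after k components = (λ_1 + ... + λ_k) / Σ λ:
  k = 1: 35/46 = 0.7609
  k = 2: (35 + 9)/46 = 44/46 = 0.9565
  k = 3: (35 + 9 + 2)/46 = 46/46 = 1

Summary (fraction, with percent):

explained: PC1 0.7609 (76.09%), PC2 0.1957 (19.57%), PC3 0.0435 (4.35%);  cumulative: 0.7609, 0.9565, 1


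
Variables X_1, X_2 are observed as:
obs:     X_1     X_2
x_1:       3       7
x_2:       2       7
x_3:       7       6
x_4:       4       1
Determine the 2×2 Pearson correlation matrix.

Step 1 — column means:
  mean(X_1) = (3 + 2 + 7 + 4) / 4 = 16/4 = 4
  mean(X_2) = (7 + 7 + 6 + 1) / 4 = 21/4 = 5.25

Step 2 — sample variances and covariances s[i,j] = (1/(n-1)) · Σ_k (x_{k,i} - mean_i) · (x_{k,j} - mean_j), with n-1 = 3:
  s[X_1,X_1] = ((-1)·(-1) + (-2)·(-2) + (3)·(3) + (0)·(0)) / 3 = 14/3 = 4.6667
  s[X_1,X_2] = ((-1)·(1.75) + (-2)·(1.75) + (3)·(0.75) + (0)·(-4.25)) / 3 = -3/3 = -1
  s[X_2,X_2] = ((1.75)·(1.75) + (1.75)·(1.75) + (0.75)·(0.75) + (-4.25)·(-4.25)) / 3 = 24.75/3 = 8.25
  Sample standard deviations s_i = √(s[i,i]):
  s(X_1) = √(4.6667) = 2.1602
  s(X_2) = √(8.25) = 2.8723

Step 3 — r_{ij} = s_{ij} / (s_i · s_j):
  r[X_1,X_1] = 1 (diagonal).
  r[X_1,X_2] = -1 / (2.1602 · 2.8723) = -1 / 6.2048 = -0.1612
  r[X_2,X_2] = 1 (diagonal).

R is symmetric with unit diagonal. Assembling:

R = [[1, -0.1612],
 [-0.1612, 1]]


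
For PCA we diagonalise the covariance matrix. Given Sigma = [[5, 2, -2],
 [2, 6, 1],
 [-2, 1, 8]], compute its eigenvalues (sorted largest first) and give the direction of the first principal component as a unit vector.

Step 1 — characteristic polynomial p(λ) = det(λI - Sigma) = λ³ - tr·λ² + c_1·λ - det, where tr = trace, c_1 = sum of the principal 2×2 minors, det = det(Sigma):
  tr = 5 + 6 + 8 = 19,
  c_1 = (5·6 - (2)²) + (5·8 - (-2)²) + (6·8 - (1)²) = 26 + 36 + 47 = 109,
  det = 5·(6·8 - (1)²) - (2)·((2)·8 - (1)·(-2)) + (-2)·((2)·(1) - 6·(-2)) = 5·(47) - (2)·(18) + (-2)·(14) = 171.
  So p(λ) = λ³ - 19λ² + 109λ - 171.
Step 2 — look for an integer root (rational root theorem: any rational root is an integer divisor of 171). Testing λ = 9:
  p(9) = 729 - 1539 + 981 - 171 = 0  ✓
  Dividing out (λ - 9): p(λ) = (λ - 9)(λ² - 10λ + 19).
Step 3 — remaining eigenvalues from the quadratic λ² - 10λ + 19 = 0:
  Δ = 10² - 4·19 = 100 - 76 = 24,  λ = (10 ± √24)/2 = (10 ± 4.899)/2 ≈ 7.4495 or 2.5505.
  Sorted: λ_1 = 9,  λ_2 = 7.4495,  λ_3 = 2.5505  (check: sum = 19 = tr ✓).

Step 4 — unit eigenvector for λ_1 = 9: v spans the null space of (Sigma - λ_1 I), whose rows are
  r_1 = (-4, 2, -2),  r_2 = (2, -3, 1),  r_3 = (-2, 1, -1).
  v is orthogonal to every row, so take v ∝ r_1 × r_2 = ((2)·(1) - (-2)·(-3), (-2)·(2) - (-4)·(1), (-4)·(-3) - (2)·(2)) = (-4, 0, 8).
  Rescale (divide by 4; multiply by -1 so the first nonzero entry is positive): u = (1, 0, -2).
  ||u|| = √((1)² + (0)² + (-2)²) = √(5) ≈ 2.2361,  v_1 = u/||u|| ≈ (0.4472, 0, -0.8944) (||v_1|| = 1).

λ_1 = 9,  λ_2 = 7.4495,  λ_3 = 2.5505;  v_1 ≈ (0.4472, 0, -0.8944)


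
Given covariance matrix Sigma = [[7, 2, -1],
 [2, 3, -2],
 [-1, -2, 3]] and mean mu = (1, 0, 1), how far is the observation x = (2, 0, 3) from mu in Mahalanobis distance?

Step 1 — centre the observation: (x - mu) = (1, 0, 2).

Step 2 — invert Sigma (cofactor / det for 3×3, or solve directly):
  Sigma^{-1} = [[0.1786, -0.1429, -0.0357],
 [-0.1429, 0.7143, 0.4286],
 [-0.0357, 0.4286, 0.6071]].

Step 3 — form the quadratic (x - mu)^T · Sigma^{-1} · (x - mu):
  Sigma^{-1} · (x - mu) = (0.1071, 0.7143, 1.1786).
  (x - mu)^T · [Sigma^{-1} · (x - mu)] = (1)·(0.1071) + (0)·(0.7143) + (2)·(1.1786) = 2.4643.

Step 4 — take square root: d = √(2.4643) ≈ 1.5698.

d(x, mu) = √(2.4643) ≈ 1.5698


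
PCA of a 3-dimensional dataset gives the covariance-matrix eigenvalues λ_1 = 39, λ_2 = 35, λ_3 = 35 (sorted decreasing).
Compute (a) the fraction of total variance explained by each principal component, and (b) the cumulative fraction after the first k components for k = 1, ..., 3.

Step 1 — total variance = trace(Sigma) = Σ λ_i = 39 + 35 + 35 = 109.

Step 2 — fraction explained by component i = λ_i / Σ λ:
  PC1: 39/109 = 0.3578
  PC2: 35/109 = 0.3211
  PC3: 35/109 = 0.3211

Step 3 — cumulative fraction after k components = (λ_1 + ... + λ_k) / Σ λ:
  k = 1: 39/109 = 0.3578
  k = 2: (39 + 35)/109 = 74/109 = 0.6789
  k = 3: (39 + 35 + 35)/109 = 109/109 = 1

Summary (fraction, with percent):

explained: PC1 0.3578 (35.78%), PC2 0.3211 (32.11%), PC3 0.3211 (32.11%);  cumulative: 0.3578, 0.6789, 1


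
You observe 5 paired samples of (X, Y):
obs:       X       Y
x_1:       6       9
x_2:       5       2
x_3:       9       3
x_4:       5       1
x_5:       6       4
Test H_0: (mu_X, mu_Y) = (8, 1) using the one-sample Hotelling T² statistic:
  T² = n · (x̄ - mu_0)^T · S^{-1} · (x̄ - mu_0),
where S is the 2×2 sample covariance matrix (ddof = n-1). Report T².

Step 1 — sample mean vector:
  mean(X) = (6 + 5 + 9 + 5 + 6) / 5 = 31/5 = 6.2
  mean(Y) = (9 + 2 + 3 + 1 + 4) / 5 = 19/5 = 3.8
  x̄ = (6.2, 3.8),  deviation x̄ - mu_0 = (6.2, 3.8) - (8, 1) = (-1.8, 2.8).

Step 2 — sample covariance matrix, S[i,j] = (1/(n-1)) · Σ_k (x_{k,i} - mean_i) · (x_{k,j} - mean_j), divisor n-1 = 4:
  S[X,X] = ((-0.2)·(-0.2) + (-1.2)·(-1.2) + (2.8)·(2.8) + (-1.2)·(-1.2) + (-0.2)·(-0.2)) / 4 = 10.8/4 = 2.7
  S[X,Y] = ((-0.2)·(5.2) + (-1.2)·(-1.8) + (2.8)·(-0.8) + (-1.2)·(-2.8) + (-0.2)·(0.2)) / 4 = 2.2/4 = 0.55
  S[Y,Y] = ((5.2)·(5.2) + (-1.8)·(-1.8) + (-0.8)·(-0.8) + (-2.8)·(-2.8) + (0.2)·(0.2)) / 4 = 38.8/4 = 9.7
  S = [[2.7, 0.55],
 [0.55, 9.7]].

Step 3 — invert S. det(S) = 2.7·9.7 - (0.55)² = 25.8875.
  S^{-1} = (1/det) · [[d, -b], [-b, a]] = [[0.3747, -0.0212],
 [-0.0212, 0.1043]].

Step 4 — quadratic form (x̄ - mu_0)^T · S^{-1} · (x̄ - mu_0):
  S^{-1} · (x̄ - mu_0) = (-0.7339, 0.3303),
  (x̄ - mu_0)^T · [...] = (-1.8)·(-0.7339) + (2.8)·(0.3303) = 2.2459.

Step 5 — scale by n: T² = 5 · 2.2459 = 11.2294.

T² ≈ 11.2294


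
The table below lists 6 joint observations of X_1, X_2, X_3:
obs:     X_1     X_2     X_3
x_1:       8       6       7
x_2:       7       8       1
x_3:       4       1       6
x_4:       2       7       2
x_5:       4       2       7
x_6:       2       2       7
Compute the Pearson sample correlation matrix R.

Step 1 — column means:
  mean(X_1) = (8 + 7 + 4 + 2 + 4 + 2) / 6 = 27/6 = 4.5
  mean(X_2) = (6 + 8 + 1 + 7 + 2 + 2) / 6 = 26/6 = 4.3333
  mean(X_3) = (7 + 1 + 6 + 2 + 7 + 7) / 6 = 30/6 = 5

Step 2 — sample variances and covariances s[i,j] = (1/(n-1)) · Σ_k (x_{k,i} - mean_i) · (x_{k,j} - mean_j), with n-1 = 5:
  s[X_1,X_1] = ((3.5)·(3.5) + (2.5)·(2.5) + (-0.5)·(-0.5) + (-2.5)·(-2.5) + (-0.5)·(-0.5) + (-2.5)·(-2.5)) / 5 = 31.5/5 = 6.3
  s[X_1,X_2] = ((3.5)·(1.6667) + (2.5)·(3.6667) + (-0.5)·(-3.3333) + (-2.5)·(2.6667) + (-0.5)·(-2.3333) + (-2.5)·(-2.3333)) / 5 = 17/5 = 3.4
  s[X_1,X_3] = ((3.5)·(2) + (2.5)·(-4) + (-0.5)·(1) + (-2.5)·(-3) + (-0.5)·(2) + (-2.5)·(2)) / 5 = -2/5 = -0.4
  s[X_2,X_2] = ((1.6667)·(1.6667) + (3.6667)·(3.6667) + (-3.3333)·(-3.3333) + (2.6667)·(2.6667) + (-2.3333)·(-2.3333) + (-2.3333)·(-2.3333)) / 5 = 45.3333/5 = 9.0667
  s[X_2,X_3] = ((1.6667)·(2) + (3.6667)·(-4) + (-3.3333)·(1) + (2.6667)·(-3) + (-2.3333)·(2) + (-2.3333)·(2)) / 5 = -32/5 = -6.4
  s[X_3,X_3] = ((2)·(2) + (-4)·(-4) + (1)·(1) + (-3)·(-3) + (2)·(2) + (2)·(2)) / 5 = 38/5 = 7.6
  Sample standard deviations s_i = √(s[i,i]):
  s(X_1) = √(6.3) = 2.51
  s(X_2) = √(9.0667) = 3.0111
  s(X_3) = √(7.6) = 2.7568

Step 3 — r_{ij} = s_{ij} / (s_i · s_j):
  r[X_1,X_1] = 1 (diagonal).
  r[X_1,X_2] = 3.4 / (2.51 · 3.0111) = 3.4 / 7.5578 = 0.4499
  r[X_1,X_3] = -0.4 / (2.51 · 2.7568) = -0.4 / 6.9195 = -0.0578
  r[X_2,X_2] = 1 (diagonal).
  r[X_2,X_3] = -6.4 / (3.0111 · 2.7568) = -6.4 / 8.301 = -0.771
  r[X_3,X_3] = 1 (diagonal).

R is symmetric with unit diagonal. Assembling:

R = [[1, 0.4499, -0.0578],
 [0.4499, 1, -0.771],
 [-0.0578, -0.771, 1]]


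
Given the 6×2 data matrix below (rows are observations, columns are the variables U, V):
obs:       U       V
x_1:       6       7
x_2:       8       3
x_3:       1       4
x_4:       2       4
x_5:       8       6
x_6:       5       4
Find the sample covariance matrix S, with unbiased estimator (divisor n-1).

Step 1 — column means:
  mean(U) = (6 + 8 + 1 + 2 + 8 + 5) / 6 = 30/6 = 5
  mean(V) = (7 + 3 + 4 + 4 + 6 + 4) / 6 = 28/6 = 4.6667

Step 2 — sample covariance S[i,j] = (1/(n-1)) · Σ_k (x_{k,i} - mean_i) · (x_{k,j} - mean_j), with n-1 = 5.
  S[U,U] = ((1)·(1) + (3)·(3) + (-4)·(-4) + (-3)·(-3) + (3)·(3) + (0)·(0)) / 5 = 44/5 = 8.8
  S[U,V] = ((1)·(2.3333) + (3)·(-1.6667) + (-4)·(-0.6667) + (-3)·(-0.6667) + (3)·(1.3333) + (0)·(-0.6667)) / 5 = 6/5 = 1.2
  S[V,V] = ((2.3333)·(2.3333) + (-1.6667)·(-1.6667) + (-0.6667)·(-0.6667) + (-0.6667)·(-0.6667) + (1.3333)·(1.3333) + (-0.6667)·(-0.6667)) / 5 = 11.3333/5 = 2.2667

S is symmetric (S[j,i] = S[i,j]). Assembling:

S = [[8.8, 1.2],
 [1.2, 2.2667]]


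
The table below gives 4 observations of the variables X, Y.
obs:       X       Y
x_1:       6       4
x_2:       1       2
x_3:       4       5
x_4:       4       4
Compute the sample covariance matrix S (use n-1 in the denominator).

Step 1 — column means:
  mean(X) = (6 + 1 + 4 + 4) / 4 = 15/4 = 3.75
  mean(Y) = (4 + 2 + 5 + 4) / 4 = 15/4 = 3.75

Step 2 — sample covariance S[i,j] = (1/(n-1)) · Σ_k (x_{k,i} - mean_i) · (x_{k,j} - mean_j), with n-1 = 3.
  S[X,X] = ((2.25)·(2.25) + (-2.75)·(-2.75) + (0.25)·(0.25) + (0.25)·(0.25)) / 3 = 12.75/3 = 4.25
  S[X,Y] = ((2.25)·(0.25) + (-2.75)·(-1.75) + (0.25)·(1.25) + (0.25)·(0.25)) / 3 = 5.75/3 = 1.9167
  S[Y,Y] = ((0.25)·(0.25) + (-1.75)·(-1.75) + (1.25)·(1.25) + (0.25)·(0.25)) / 3 = 4.75/3 = 1.5833

S is symmetric (S[j,i] = S[i,j]). Assembling:

S = [[4.25, 1.9167],
 [1.9167, 1.5833]]


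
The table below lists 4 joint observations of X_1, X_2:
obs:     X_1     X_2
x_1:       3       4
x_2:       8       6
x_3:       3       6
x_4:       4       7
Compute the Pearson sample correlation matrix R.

Step 1 — column means:
  mean(X_1) = (3 + 8 + 3 + 4) / 4 = 18/4 = 4.5
  mean(X_2) = (4 + 6 + 6 + 7) / 4 = 23/4 = 5.75

Step 2 — sample variances and covariances s[i,j] = (1/(n-1)) · Σ_k (x_{k,i} - mean_i) · (x_{k,j} - mean_j), with n-1 = 3:
  s[X_1,X_1] = ((-1.5)·(-1.5) + (3.5)·(3.5) + (-1.5)·(-1.5) + (-0.5)·(-0.5)) / 3 = 17/3 = 5.6667
  s[X_1,X_2] = ((-1.5)·(-1.75) + (3.5)·(0.25) + (-1.5)·(0.25) + (-0.5)·(1.25)) / 3 = 2.5/3 = 0.8333
  s[X_2,X_2] = ((-1.75)·(-1.75) + (0.25)·(0.25) + (0.25)·(0.25) + (1.25)·(1.25)) / 3 = 4.75/3 = 1.5833
  Sample standard deviations s_i = √(s[i,i]):
  s(X_1) = √(5.6667) = 2.3805
  s(X_2) = √(1.5833) = 1.2583

Step 3 — r_{ij} = s_{ij} / (s_i · s_j):
  r[X_1,X_1] = 1 (diagonal).
  r[X_1,X_2] = 0.8333 / (2.3805 · 1.2583) = 0.8333 / 2.9954 = 0.2782
  r[X_2,X_2] = 1 (diagonal).

R is symmetric with unit diagonal. Assembling:

R = [[1, 0.2782],
 [0.2782, 1]]


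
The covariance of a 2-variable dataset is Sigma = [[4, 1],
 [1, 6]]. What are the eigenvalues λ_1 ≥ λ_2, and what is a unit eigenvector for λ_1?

Step 1 — characteristic polynomial of 2×2 Sigma:
  det(Sigma - λI) = λ² - trace · λ + det = 0.
  trace = 4 + 6 = 10, det = 4·6 - (1)² = 23.
Step 2 — discriminant:
  Δ = trace² - 4·det = 100 - 92 = 8.
Step 3 — eigenvalues:
  λ = (trace ± √Δ)/2 = (10 ± 2.8284)/2,
  λ_1 = 6.4142,  λ_2 = 3.5858.

Step 4 — unit eigenvector for λ_1: solve (Sigma - λ_1 I)v = 0. First row:
  (4 - 6.4142)·v_x + (1)·v_y = 0, i.e. (-2.4142)·v_x + (1)·v_y = 0,
  so v ∝ (b, λ_1 - a) = (1, 2.4142) = u.
  ||u|| = √((1)² + (2.4142)²) = √(6.8284) ≈ 2.6131,
  v_1 = u/||u|| ≈ (0.3827, 0.9239) (||v_1|| = 1).

λ_1 = 6.4142,  λ_2 = 3.5858;  v_1 ≈ (0.3827, 0.9239)


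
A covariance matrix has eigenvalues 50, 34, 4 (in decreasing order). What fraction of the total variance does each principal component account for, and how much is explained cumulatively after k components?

Step 1 — total variance = trace(Sigma) = Σ λ_i = 50 + 34 + 4 = 88.

Step 2 — fraction explained by component i = λ_i / Σ λ:
  PC1: 50/88 = 0.5682
  PC2: 34/88 = 0.3864
  PC3: 4/88 = 0.0455

Step 3 — cumulative fraction after k components = (λ_1 + ... + λ_k) / Σ λ:
  k = 1: 50/88 = 0.5682
  k = 2: (50 + 34)/88 = 84/88 = 0.9545
  k = 3: (50 + 34 + 4)/88 = 88/88 = 1

Summary (fraction, with percent):

explained: PC1 0.5682 (56.82%), PC2 0.3864 (38.64%), PC3 0.0455 (4.55%);  cumulative: 0.5682, 0.9545, 1


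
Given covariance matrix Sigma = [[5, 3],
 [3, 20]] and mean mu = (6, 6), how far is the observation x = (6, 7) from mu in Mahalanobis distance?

Step 1 — centre the observation: (x - mu) = (0, 1).

Step 2 — invert Sigma. det(Sigma) = 5·20 - (3)² = 91.
  Sigma^{-1} = (1/det) · [[d, -b], [-b, a]] = [[0.2198, -0.033],
 [-0.033, 0.0549]].

Step 3 — form the quadratic (x - mu)^T · Sigma^{-1} · (x - mu):
  Sigma^{-1} · (x - mu) = (-0.033, 0.0549).
  (x - mu)^T · [Sigma^{-1} · (x - mu)] = (0)·(-0.033) + (1)·(0.0549) = 0.0549.

Step 4 — take square root: d = √(0.0549) ≈ 0.2344.

d(x, mu) = √(0.0549) ≈ 0.2344


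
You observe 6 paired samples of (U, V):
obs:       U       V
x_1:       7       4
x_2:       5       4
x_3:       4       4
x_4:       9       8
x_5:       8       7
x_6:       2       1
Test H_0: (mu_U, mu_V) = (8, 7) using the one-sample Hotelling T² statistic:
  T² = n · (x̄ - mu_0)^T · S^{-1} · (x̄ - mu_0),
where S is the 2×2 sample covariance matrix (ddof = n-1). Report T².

Step 1 — sample mean vector:
  mean(U) = (7 + 5 + 4 + 9 + 8 + 2) / 6 = 35/6 = 5.8333
  mean(V) = (4 + 4 + 4 + 8 + 7 + 1) / 6 = 28/6 = 4.6667
  x̄ = (5.8333, 4.6667),  deviation x̄ - mu_0 = (5.8333, 4.6667) - (8, 7) = (-2.1667, -2.3333).

Step 2 — sample covariance matrix, S[i,j] = (1/(n-1)) · Σ_k (x_{k,i} - mean_i) · (x_{k,j} - mean_j), divisor n-1 = 5:
  S[U,U] = ((1.1667)·(1.1667) + (-0.8333)·(-0.8333) + (-1.8333)·(-1.8333) + (3.1667)·(3.1667) + (2.1667)·(2.1667) + (-3.8333)·(-3.8333)) / 5 = 34.8333/5 = 6.9667
  S[U,V] = ((1.1667)·(-0.6667) + (-0.8333)·(-0.6667) + (-1.8333)·(-0.6667) + (3.1667)·(3.3333) + (2.1667)·(2.3333) + (-3.8333)·(-3.6667)) / 5 = 30.6667/5 = 6.1333
  S[V,V] = ((-0.6667)·(-0.6667) + (-0.6667)·(-0.6667) + (-0.6667)·(-0.6667) + (3.3333)·(3.3333) + (2.3333)·(2.3333) + (-3.6667)·(-3.6667)) / 5 = 31.3333/5 = 6.2667
  S = [[6.9667, 6.1333],
 [6.1333, 6.2667]].

Step 3 — invert S. det(S) = 6.9667·6.2667 - (6.1333)² = 6.04.
  S^{-1} = (1/det) · [[d, -b], [-b, a]] = [[1.0375, -1.0155],
 [-1.0155, 1.1534]].

Step 4 — quadratic form (x̄ - mu_0)^T · S^{-1} · (x̄ - mu_0):
  S^{-1} · (x̄ - mu_0) = (0.1214, -0.4912),
  (x̄ - mu_0)^T · [...] = (-2.1667)·(0.1214) + (-2.3333)·(-0.4912) = 0.883.

Step 5 — scale by n: T² = 6 · 0.883 = 5.298.

T² ≈ 5.298


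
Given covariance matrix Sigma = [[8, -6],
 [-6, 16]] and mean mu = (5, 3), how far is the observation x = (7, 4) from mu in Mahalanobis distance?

Step 1 — centre the observation: (x - mu) = (2, 1).

Step 2 — invert Sigma. det(Sigma) = 8·16 - (-6)² = 92.
  Sigma^{-1} = (1/det) · [[d, -b], [-b, a]] = [[0.1739, 0.0652],
 [0.0652, 0.087]].

Step 3 — form the quadratic (x - mu)^T · Sigma^{-1} · (x - mu):
  Sigma^{-1} · (x - mu) = (0.413, 0.2174).
  (x - mu)^T · [Sigma^{-1} · (x - mu)] = (2)·(0.413) + (1)·(0.2174) = 1.0435.

Step 4 — take square root: d = √(1.0435) ≈ 1.0215.

d(x, mu) = √(1.0435) ≈ 1.0215


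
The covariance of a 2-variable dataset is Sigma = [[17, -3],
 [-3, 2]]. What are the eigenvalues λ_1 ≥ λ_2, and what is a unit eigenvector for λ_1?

Step 1 — characteristic polynomial of 2×2 Sigma:
  det(Sigma - λI) = λ² - trace · λ + det = 0.
  trace = 17 + 2 = 19, det = 17·2 - (-3)² = 25.
Step 2 — discriminant:
  Δ = trace² - 4·det = 361 - 100 = 261.
Step 3 — eigenvalues:
  λ = (trace ± √Δ)/2 = (19 ± 16.1555)/2,
  λ_1 = 17.5777,  λ_2 = 1.4223.

Step 4 — unit eigenvector for λ_1: solve (Sigma - λ_1 I)v = 0. First row:
  (17 - 17.5777)·v_x + (-3)·v_y = 0, i.e. (-0.5777)·v_x + (-3)·v_y = 0,
  so v ∝ (b, λ_1 - a) = (-3, 0.5777); multiply by -1 so the first entry is positive: u = (3, -0.5777).
  ||u|| = √((3)² + (-0.5777)²) = √(9.3338) ≈ 3.0551,
  v_1 = u/||u|| ≈ (0.982, -0.1891) (||v_1|| = 1).

λ_1 = 17.5777,  λ_2 = 1.4223;  v_1 ≈ (0.982, -0.1891)


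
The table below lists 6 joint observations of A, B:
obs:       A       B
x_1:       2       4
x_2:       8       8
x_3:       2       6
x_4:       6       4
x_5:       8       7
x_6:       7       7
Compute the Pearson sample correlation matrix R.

Step 1 — column means:
  mean(A) = (2 + 8 + 2 + 6 + 8 + 7) / 6 = 33/6 = 5.5
  mean(B) = (4 + 8 + 6 + 4 + 7 + 7) / 6 = 36/6 = 6

Step 2 — sample variances and covariances s[i,j] = (1/(n-1)) · Σ_k (x_{k,i} - mean_i) · (x_{k,j} - mean_j), with n-1 = 5:
  s[A,A] = ((-3.5)·(-3.5) + (2.5)·(2.5) + (-3.5)·(-3.5) + (0.5)·(0.5) + (2.5)·(2.5) + (1.5)·(1.5)) / 5 = 39.5/5 = 7.9
  s[A,B] = ((-3.5)·(-2) + (2.5)·(2) + (-3.5)·(0) + (0.5)·(-2) + (2.5)·(1) + (1.5)·(1)) / 5 = 15/5 = 3
  s[B,B] = ((-2)·(-2) + (2)·(2) + (0)·(0) + (-2)·(-2) + (1)·(1) + (1)·(1)) / 5 = 14/5 = 2.8
  Sample standard deviations s_i = √(s[i,i]):
  s(A) = √(7.9) = 2.8107
  s(B) = √(2.8) = 1.6733

Step 3 — r_{ij} = s_{ij} / (s_i · s_j):
  r[A,A] = 1 (diagonal).
  r[A,B] = 3 / (2.8107 · 1.6733) = 3 / 4.7032 = 0.6379
  r[B,B] = 1 (diagonal).

R is symmetric with unit diagonal. Assembling:

R = [[1, 0.6379],
 [0.6379, 1]]


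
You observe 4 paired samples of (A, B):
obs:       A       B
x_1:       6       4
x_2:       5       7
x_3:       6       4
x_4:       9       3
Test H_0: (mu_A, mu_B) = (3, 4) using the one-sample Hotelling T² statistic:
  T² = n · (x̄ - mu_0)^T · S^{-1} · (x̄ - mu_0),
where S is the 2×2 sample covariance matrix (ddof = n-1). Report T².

Step 1 — sample mean vector:
  mean(A) = (6 + 5 + 6 + 9) / 4 = 26/4 = 6.5
  mean(B) = (4 + 7 + 4 + 3) / 4 = 18/4 = 4.5
  x̄ = (6.5, 4.5),  deviation x̄ - mu_0 = (6.5, 4.5) - (3, 4) = (3.5, 0.5).

Step 2 — sample covariance matrix, S[i,j] = (1/(n-1)) · Σ_k (x_{k,i} - mean_i) · (x_{k,j} - mean_j), divisor n-1 = 3:
  S[A,A] = ((-0.5)·(-0.5) + (-1.5)·(-1.5) + (-0.5)·(-0.5) + (2.5)·(2.5)) / 3 = 9/3 = 3
  S[A,B] = ((-0.5)·(-0.5) + (-1.5)·(2.5) + (-0.5)·(-0.5) + (2.5)·(-1.5)) / 3 = -7/3 = -2.3333
  S[B,B] = ((-0.5)·(-0.5) + (2.5)·(2.5) + (-0.5)·(-0.5) + (-1.5)·(-1.5)) / 3 = 9/3 = 3
  S = [[3, -2.3333],
 [-2.3333, 3]].

Step 3 — invert S. det(S) = 3·3 - (-2.3333)² = 3.5556.
  S^{-1} = (1/det) · [[d, -b], [-b, a]] = [[0.8437, 0.6562],
 [0.6562, 0.8437]].

Step 4 — quadratic form (x̄ - mu_0)^T · S^{-1} · (x̄ - mu_0):
  S^{-1} · (x̄ - mu_0) = (3.2812, 2.7187),
  (x̄ - mu_0)^T · [...] = (3.5)·(3.2812) + (0.5)·(2.7187) = 12.8437.

Step 5 — scale by n: T² = 4 · 12.8437 = 51.375.

T² ≈ 51.375


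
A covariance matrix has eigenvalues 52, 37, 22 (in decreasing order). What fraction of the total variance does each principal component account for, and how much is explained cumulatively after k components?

Step 1 — total variance = trace(Sigma) = Σ λ_i = 52 + 37 + 22 = 111.

Step 2 — fraction explained by component i = λ_i / Σ λ:
  PC1: 52/111 = 0.4685
  PC2: 37/111 = 0.3333
  PC3: 22/111 = 0.1982

Step 3 — cumulative fraction after k components = (λ_1 + ... + λ_k) / Σ λ:
  k = 1: 52/111 = 0.4685
  k = 2: (52 + 37)/111 = 89/111 = 0.8018
  k = 3: (52 + 37 + 22)/111 = 111/111 = 1

Summary (fraction, with percent):

explained: PC1 0.4685 (46.85%), PC2 0.3333 (33.33%), PC3 0.1982 (19.82%);  cumulative: 0.4685, 0.8018, 1


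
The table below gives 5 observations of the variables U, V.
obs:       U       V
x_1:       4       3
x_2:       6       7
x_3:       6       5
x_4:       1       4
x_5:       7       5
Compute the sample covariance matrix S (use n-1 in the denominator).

Step 1 — column means:
  mean(U) = (4 + 6 + 6 + 1 + 7) / 5 = 24/5 = 4.8
  mean(V) = (3 + 7 + 5 + 4 + 5) / 5 = 24/5 = 4.8

Step 2 — sample covariance S[i,j] = (1/(n-1)) · Σ_k (x_{k,i} - mean_i) · (x_{k,j} - mean_j), with n-1 = 4.
  S[U,U] = ((-0.8)·(-0.8) + (1.2)·(1.2) + (1.2)·(1.2) + (-3.8)·(-3.8) + (2.2)·(2.2)) / 4 = 22.8/4 = 5.7
  S[U,V] = ((-0.8)·(-1.8) + (1.2)·(2.2) + (1.2)·(0.2) + (-3.8)·(-0.8) + (2.2)·(0.2)) / 4 = 7.8/4 = 1.95
  S[V,V] = ((-1.8)·(-1.8) + (2.2)·(2.2) + (0.2)·(0.2) + (-0.8)·(-0.8) + (0.2)·(0.2)) / 4 = 8.8/4 = 2.2

S is symmetric (S[j,i] = S[i,j]). Assembling:

S = [[5.7, 1.95],
 [1.95, 2.2]]
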